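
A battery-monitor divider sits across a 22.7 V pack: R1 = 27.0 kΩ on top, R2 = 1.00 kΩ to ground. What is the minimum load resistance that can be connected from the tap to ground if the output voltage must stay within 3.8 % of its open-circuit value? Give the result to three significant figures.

R_L(min) ≈ 24.4 kΩ

Output resistance R_th = R1‖R2 = (27000 × 1000)/28000 = 964.3 Ω.
The fractional drop is R_th/(R_th + R_L); requiring this ≤ 0.0380 gives R_L ≥ R_th(1/0.0380 − 1) = 964.3 × 25.32 = 24.4 kΩ.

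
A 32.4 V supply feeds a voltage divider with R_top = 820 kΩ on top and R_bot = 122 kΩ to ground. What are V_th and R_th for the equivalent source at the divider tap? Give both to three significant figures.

V_th = 4.20 V, R_th = 106 kΩ

V_th is the open-circuit tap voltage: 32.4 × 122/(820 + 122) = 4.20 V.
With the supply zeroed, R_top and R_bot appear in parallel from the tap: R_th = R_top‖R_bot = (820 × 122)/942.0 = 106 kΩ.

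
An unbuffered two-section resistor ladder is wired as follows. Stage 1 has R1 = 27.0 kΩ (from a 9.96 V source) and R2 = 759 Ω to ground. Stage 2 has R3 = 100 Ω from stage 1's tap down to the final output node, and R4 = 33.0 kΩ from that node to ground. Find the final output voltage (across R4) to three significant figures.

V_out ≈ 0.266 V

Stage 2 presents R3+R4 = 33100 Ω as a load on stage 1's tap.
Stage 1's lower leg becomes R2‖(R3+R4) = 742.0 Ω, so V_mid = 9.96 × 742.0/27740 = 0.2664 V.
Stage 2 is itself unloaded: V_out = V_mid × R4/(R3+R4) = 0.2664 × 33000/33100 = 0.266 V.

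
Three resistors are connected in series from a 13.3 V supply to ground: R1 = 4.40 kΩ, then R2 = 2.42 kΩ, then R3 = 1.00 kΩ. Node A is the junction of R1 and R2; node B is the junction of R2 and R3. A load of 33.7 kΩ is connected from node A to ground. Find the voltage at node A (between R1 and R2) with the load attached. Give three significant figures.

V ≈ 5.50 V

Below node A the series string R2+R3 = 3.420 kΩ sits in parallel with the 33.7 kΩ load: 3.105 kΩ.
V_A = 13.3 × 3.105/(4.40 + 3.105) = 5.50 V.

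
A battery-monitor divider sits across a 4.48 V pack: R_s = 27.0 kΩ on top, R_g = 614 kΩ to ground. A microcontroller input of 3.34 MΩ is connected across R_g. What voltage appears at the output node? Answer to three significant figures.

The load sits in parallel with R_g: R_g‖R_L = (614 × 3340) / (614 + 3340) = 518.7 kΩ.
V_out = 4.48 × 518.7 / (27.0 + 518.7) = 4.48 × 518.7/545.7 = 4.26 V.

V_out ≈ 4.26 V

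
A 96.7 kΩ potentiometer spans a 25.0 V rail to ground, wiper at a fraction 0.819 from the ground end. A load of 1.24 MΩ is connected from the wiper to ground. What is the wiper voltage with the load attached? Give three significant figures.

V ≈ 20.2 V

The wiper splits the pot into (1−α)R = 17.50 kΩ above and αR = 79.20 kΩ below.
Lower section ‖ load = 74.44 kΩ.
V_wiper = 25.0 × 74.44/(17.50 + 74.44) = 20.2 V.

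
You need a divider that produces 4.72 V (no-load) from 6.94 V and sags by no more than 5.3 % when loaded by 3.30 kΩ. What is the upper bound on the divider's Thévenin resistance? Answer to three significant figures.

R_th ≤ 185 Ω

Loading drop = R_th/(R_th + R_L) ≤ 0.0530, so R_th ≤ R_L · ε/(1−ε) = 3.30 kΩ × 0.0530/0.9470 = 185 Ω.
(Any R1, R2 with R2/(R1+R2) = 0.680 and R1‖R2 ≤ 185 Ω will meet the spec.)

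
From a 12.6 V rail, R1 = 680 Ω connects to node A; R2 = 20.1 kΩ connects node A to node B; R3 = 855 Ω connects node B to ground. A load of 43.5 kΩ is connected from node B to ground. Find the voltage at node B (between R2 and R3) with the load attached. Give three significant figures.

V ≈ 0.489 V

At node B, R3 is in parallel with the load: R3‖R_L = 838.5 Ω.
Below node A the resistance is R2 + (R3‖R_L) = 20940 Ω, so V_A = 12.6 × 20940/21620 = 12.20 V.
Then V_B = V_A × (R3‖R_L)/(R2 + R3‖R_L) = 12.20 × 838.5/20940 = 0.489 V.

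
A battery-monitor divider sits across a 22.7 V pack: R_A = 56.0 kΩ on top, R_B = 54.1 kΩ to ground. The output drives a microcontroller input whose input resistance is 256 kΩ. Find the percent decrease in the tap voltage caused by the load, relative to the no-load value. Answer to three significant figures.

9.71 %

Unloaded V = 22.7 × 54.1/110.1 = 11.154 V.
Loaded: R_B‖R_L = 44.66 kΩ, giving V = 22.7 × 44.66/100.7 = 10.072 V.
Drop = (11.154 − 10.072) / 11.154 = 9.71 %.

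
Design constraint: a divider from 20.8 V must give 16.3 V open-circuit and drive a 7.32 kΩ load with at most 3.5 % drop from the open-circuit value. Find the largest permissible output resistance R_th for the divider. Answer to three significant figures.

Loading drop = R_th/(R_th + R_L) ≤ 0.0350, so R_th ≤ R_L · ε/(1−ε) = 7.32 kΩ × 0.0350/0.9650 = 265 Ω.

R_th ≤ 265 Ω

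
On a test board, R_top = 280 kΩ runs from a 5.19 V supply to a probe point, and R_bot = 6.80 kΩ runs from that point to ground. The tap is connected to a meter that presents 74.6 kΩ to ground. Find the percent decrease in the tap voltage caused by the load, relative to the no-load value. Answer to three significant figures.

8.17 %

The divider's output (Thévenin) resistance is R_top‖R_bot = 6.639 kΩ.
Fractional drop under load = R_th/(R_th + R_L) = 6.639 / (6.639 + 74.6) = 0.08172.
So the output falls by 8.17 %.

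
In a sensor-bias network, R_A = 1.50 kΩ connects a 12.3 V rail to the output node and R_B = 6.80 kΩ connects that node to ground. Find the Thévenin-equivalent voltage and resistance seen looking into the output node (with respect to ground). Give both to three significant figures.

V_th is the open-circuit tap voltage: 12.3 × 6.80/(1.50 + 6.80) = 10.1 V.
With the supply zeroed, R_A and R_B appear in parallel from the tap: R_th = R_A‖R_B = (1.50 × 6.80)/8.300 = 1.23 kΩ.

V_th = 10.1 V, R_th = 1.23 kΩ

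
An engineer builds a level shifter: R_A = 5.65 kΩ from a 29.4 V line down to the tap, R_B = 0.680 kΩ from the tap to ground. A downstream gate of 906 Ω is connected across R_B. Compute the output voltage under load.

The load sits in parallel with R_B: R_B‖R_L = (680 × 906) / (680 + 906) = 388.4 Ω.
V_out = 29.4 × 388.4 / (5650 + 388.4) = 29.4 × 388.4/6038 = 1.89 V.

V_out ≈ 1.89 V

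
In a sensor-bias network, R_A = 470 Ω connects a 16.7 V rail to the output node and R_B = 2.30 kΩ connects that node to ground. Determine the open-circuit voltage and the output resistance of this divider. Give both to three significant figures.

V_th = 13.9 V, R_th = 390 Ω

V_th is the open-circuit tap voltage: 16.7 × 2300/(470 + 2300) = 13.9 V.
With the supply zeroed, R_A and R_B appear in parallel from the tap: R_th = R_A‖R_B = (470 × 2300)/2770 = 390 Ω.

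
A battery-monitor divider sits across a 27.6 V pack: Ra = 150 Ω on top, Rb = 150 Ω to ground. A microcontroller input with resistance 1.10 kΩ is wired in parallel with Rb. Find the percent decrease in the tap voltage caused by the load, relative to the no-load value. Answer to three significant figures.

6.38 %

The divider's output (Thévenin) resistance is Ra‖Rb = 75.00 Ω.
Fractional drop under load = R_th/(R_th + R_L) = 75.00 / (75.00 + 1100) = 0.06383.
So the output falls by 6.38 %.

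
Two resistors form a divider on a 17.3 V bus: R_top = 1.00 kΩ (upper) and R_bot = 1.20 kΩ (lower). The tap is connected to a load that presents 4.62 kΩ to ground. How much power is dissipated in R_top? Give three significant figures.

P ≈ 78.5 mW

Total resistance from the source is R_top + (R_bot‖R_L) = 1.953 kΩ, so I = 17.3/1.953 kΩ = 8.860 mA.
P = I²·R_top = (8.860 mA)² × 1.00 kΩ = 78.5 mW.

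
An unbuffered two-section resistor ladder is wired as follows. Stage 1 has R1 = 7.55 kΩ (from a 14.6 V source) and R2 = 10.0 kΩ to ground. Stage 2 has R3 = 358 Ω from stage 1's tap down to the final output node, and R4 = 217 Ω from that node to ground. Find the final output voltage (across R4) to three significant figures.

V_out ≈ 0.370 V

Stage 2 presents R3+R4 = 575.0 Ω as a load on stage 1's tap.
Stage 1's lower leg becomes R2‖(R3+R4) = 543.7 Ω, so V_mid = 14.6 × 543.7/8094 = 0.9808 V.
Stage 2 is itself unloaded: V_out = V_mid × R4/(R3+R4) = 0.9808 × 217/575.0 = 0.370 V.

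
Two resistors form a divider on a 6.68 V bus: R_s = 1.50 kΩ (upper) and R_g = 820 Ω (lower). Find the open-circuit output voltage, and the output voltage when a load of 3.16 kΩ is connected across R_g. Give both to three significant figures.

Open-circuit: V = 6.68 × 820/(1500 + 820) = 2.36 V.
With the load, R_g becomes R_g‖R_L = 651.1 Ω, so V = 6.68 × 651.1/2151 = 2.02 V.

Unloaded: 2.36 V; loaded: 2.02 V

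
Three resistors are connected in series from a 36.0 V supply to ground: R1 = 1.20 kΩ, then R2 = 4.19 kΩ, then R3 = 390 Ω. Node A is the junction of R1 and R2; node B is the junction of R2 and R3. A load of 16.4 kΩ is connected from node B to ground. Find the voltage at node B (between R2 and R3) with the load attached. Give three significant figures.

At node B, R3 is in parallel with the load: R3‖R_L = 380.9 Ω.
Below node A the resistance is R2 + (R3‖R_L) = 4571 Ω, so V_A = 36.0 × 4571/5771 = 28.51 V.
Then V_B = V_A × (R3‖R_L)/(R2 + R3‖R_L) = 28.51 × 380.9/4571 = 2.38 V.

V ≈ 2.38 V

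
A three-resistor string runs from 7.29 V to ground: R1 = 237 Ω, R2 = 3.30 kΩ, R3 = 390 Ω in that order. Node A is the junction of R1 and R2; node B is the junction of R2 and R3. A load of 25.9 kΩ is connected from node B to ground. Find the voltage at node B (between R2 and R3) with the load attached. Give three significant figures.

At node B, R3 is in parallel with the load: R3‖R_L = 384.2 Ω.
Below node A the resistance is R2 + (R3‖R_L) = 3684 Ω, so V_A = 7.29 × 3684/3921 = 6.849 V.
Then V_B = V_A × (R3‖R_L)/(R2 + R3‖R_L) = 6.849 × 384.2/3684 = 0.714 V.

V ≈ 0.714 V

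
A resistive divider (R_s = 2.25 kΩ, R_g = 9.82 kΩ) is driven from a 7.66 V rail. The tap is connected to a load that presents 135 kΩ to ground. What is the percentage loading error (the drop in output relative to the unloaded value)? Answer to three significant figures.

The divider's output (Thévenin) resistance is R_s‖R_g = 1.831 kΩ.
Fractional drop under load = R_th/(R_th + R_L) = 1.831 / (1.831 + 135) = 0.01338.
So the output falls by 1.34 %.

1.34 %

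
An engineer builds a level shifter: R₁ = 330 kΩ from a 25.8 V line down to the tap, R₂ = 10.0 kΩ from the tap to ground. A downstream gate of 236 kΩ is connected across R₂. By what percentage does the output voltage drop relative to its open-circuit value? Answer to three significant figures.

3.95 %

The divider's output (Thévenin) resistance is R₁‖R₂ = 9.706 kΩ.
Fractional drop under load = R_th/(R_th + R_L) = 9.706 / (9.706 + 236) = 0.03950.
So the output falls by 3.95 %.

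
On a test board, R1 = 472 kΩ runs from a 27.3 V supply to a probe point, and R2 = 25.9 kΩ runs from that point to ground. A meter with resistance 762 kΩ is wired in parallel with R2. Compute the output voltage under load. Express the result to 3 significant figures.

V_out ≈ 1.38 V

The load sits in parallel with R2: R2‖R_L = (25.9 × 762) / (25.9 + 762) = 25.05 kΩ.
V_out = 27.3 × 25.05 / (472 + 25.05) = 27.3 × 25.05/497.0 = 1.38 V.
(Unloaded it would have been 1.42 V.)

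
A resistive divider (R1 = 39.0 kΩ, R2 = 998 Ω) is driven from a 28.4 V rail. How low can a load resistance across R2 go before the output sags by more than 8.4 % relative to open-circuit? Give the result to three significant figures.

R_L(min) ≈ 10.6 kΩ

Output resistance R_th = R1‖R2 = (39000 × 998)/40000 = 973.1 Ω.
The fractional drop is R_th/(R_th + R_L); requiring this ≤ 0.0840 gives R_L ≥ R_th(1/0.0840 − 1) = 973.1 × 10.90 = 10.6 kΩ.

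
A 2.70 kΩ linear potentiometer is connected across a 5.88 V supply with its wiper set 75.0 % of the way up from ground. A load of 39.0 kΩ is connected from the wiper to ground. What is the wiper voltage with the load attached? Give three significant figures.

V ≈ 4.35 V

The wiper splits the pot into (1−α)R = 675.0 Ω above and αR = 2025 Ω below.
Lower section ‖ load = 1925 Ω.
V_wiper = 5.88 × 1925/(675.0 + 1925) = 4.35 V.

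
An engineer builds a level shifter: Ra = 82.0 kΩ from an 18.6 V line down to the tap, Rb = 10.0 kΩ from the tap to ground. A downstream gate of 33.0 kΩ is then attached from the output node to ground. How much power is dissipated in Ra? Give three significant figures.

P ≈ 3.53 mW

Total resistance from the source is Ra + (Rb‖R_L) = 89.67 kΩ, so I = 18.6/89.67 kΩ = 0.2074 mA.
P = I²·Ra = (0.2074 mA)² × 82.0 kΩ = 3.53 mW.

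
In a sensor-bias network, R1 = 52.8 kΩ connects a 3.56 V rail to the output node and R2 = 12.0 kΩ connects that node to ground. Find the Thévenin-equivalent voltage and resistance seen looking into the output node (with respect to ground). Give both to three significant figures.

V_th is the open-circuit tap voltage: 3.56 × 12.0/(52.8 + 12.0) = 0.659 V.
With the supply zeroed, R1 and R2 appear in parallel from the tap: R_th = R1‖R2 = (52.8 × 12.0)/64.80 = 9.78 kΩ.

V_th = 0.659 V, R_th = 9.78 kΩ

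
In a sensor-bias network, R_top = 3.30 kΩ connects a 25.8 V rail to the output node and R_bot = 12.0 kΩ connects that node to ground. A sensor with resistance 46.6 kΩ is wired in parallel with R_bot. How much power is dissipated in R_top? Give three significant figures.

Total resistance from the source is R_top + (R_bot‖R_L) = 12.84 kΩ, so I = 25.8/12.84 kΩ = 2.009 mA.
P = I²·R_top = (2.009 mA)² × 3.30 kΩ = 13.3 mW.

P ≈ 13.3 mW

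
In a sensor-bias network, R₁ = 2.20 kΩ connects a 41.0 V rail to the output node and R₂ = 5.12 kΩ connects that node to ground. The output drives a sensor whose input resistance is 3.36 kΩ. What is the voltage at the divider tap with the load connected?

V_out ≈ 19.7 V

The load sits in parallel with R₂: R₂‖R_L = (5.12 × 3.36) / (5.12 + 3.36) = 2.029 kΩ.
V_out = 41.0 × 2.029 / (2.20 + 2.029) = 41.0 × 2.029/4.229 = 19.7 V.
(Unloaded it would have been 28.7 V.)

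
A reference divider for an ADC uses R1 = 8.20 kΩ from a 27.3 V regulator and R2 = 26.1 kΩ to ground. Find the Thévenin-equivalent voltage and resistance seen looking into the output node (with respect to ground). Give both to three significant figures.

V_th = 20.8 V, R_th = 6.24 kΩ

V_th is the open-circuit tap voltage: 27.3 × 26.1/(8.20 + 26.1) = 20.8 V.
With the supply zeroed, R1 and R2 appear in parallel from the tap: R_th = R1‖R2 = (8.20 × 26.1)/34.30 = 6.24 kΩ.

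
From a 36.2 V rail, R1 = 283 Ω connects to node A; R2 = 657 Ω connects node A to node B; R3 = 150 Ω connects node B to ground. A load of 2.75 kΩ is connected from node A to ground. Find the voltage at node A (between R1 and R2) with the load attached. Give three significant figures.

Below node A the series string R2+R3 = 807.0 Ω sits in parallel with the 2750 Ω load: 623.9 Ω.
V_A = 36.2 × 623.9/(283 + 623.9) = 24.9 V.

V ≈ 24.9 V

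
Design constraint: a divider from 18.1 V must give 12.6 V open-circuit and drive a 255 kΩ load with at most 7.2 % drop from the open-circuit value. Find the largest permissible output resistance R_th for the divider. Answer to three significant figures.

R_th ≤ 19.8 kΩ

Loading drop = R_th/(R_th + R_L) ≤ 0.0720, so R_th ≤ R_L · ε/(1−ε) = 255 kΩ × 0.0720/0.9280 = 19.8 kΩ.
(Any R1, R2 with R2/(R1+R2) = 0.696 and R1‖R2 ≤ 19.8 kΩ will meet the spec.)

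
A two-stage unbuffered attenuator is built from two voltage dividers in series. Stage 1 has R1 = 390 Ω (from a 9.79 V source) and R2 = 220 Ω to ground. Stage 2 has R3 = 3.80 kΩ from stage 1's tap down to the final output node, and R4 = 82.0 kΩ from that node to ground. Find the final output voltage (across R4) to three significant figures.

Stage 2 presents R3+R4 = 85800 Ω as a load on stage 1's tap.
Stage 1's lower leg becomes R2‖(R3+R4) = 219.4 Ω, so V_mid = 9.79 × 219.4/609.4 = 3.525 V.
Stage 2 is itself unloaded: V_out = V_mid × R4/(R3+R4) = 3.525 × 82000/85800 = 3.37 V.

V_out ≈ 3.37 V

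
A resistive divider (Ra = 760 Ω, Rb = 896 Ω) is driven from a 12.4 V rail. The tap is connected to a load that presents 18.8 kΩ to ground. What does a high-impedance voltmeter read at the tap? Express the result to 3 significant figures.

The load sits in parallel with Rb: Rb‖R_L = (896 × 18800) / (896 + 18800) = 855.2 Ω.
V_out = 12.4 × 855.2 / (760 + 855.2) = 12.4 × 855.2/1615 = 6.57 V.
(Unloaded it would have been 6.71 V.)

V_out ≈ 6.57 V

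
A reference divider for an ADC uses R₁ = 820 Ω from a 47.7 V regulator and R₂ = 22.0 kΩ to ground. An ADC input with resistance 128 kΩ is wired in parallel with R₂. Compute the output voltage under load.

V_out ≈ 45.7 V

The load sits in parallel with R₂: R₂‖R_L = (22000 × 128000) / (22000 + 128000) = 18770 Ω.
V_out = 47.7 × 18770 / (820 + 18770) = 47.7 × 18770/19590 = 45.7 V.
(Unloaded it would have been 46.0 V.)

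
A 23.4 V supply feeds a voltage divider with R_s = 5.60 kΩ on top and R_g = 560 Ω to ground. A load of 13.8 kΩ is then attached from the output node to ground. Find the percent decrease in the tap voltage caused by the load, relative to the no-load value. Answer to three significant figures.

3.56 %

The divider's output (Thévenin) resistance is R_s‖R_g = 509.1 Ω.
Fractional drop under load = R_th/(R_th + R_L) = 509.1 / (509.1 + 13800) = 0.03558.
So the output falls by 3.56 %.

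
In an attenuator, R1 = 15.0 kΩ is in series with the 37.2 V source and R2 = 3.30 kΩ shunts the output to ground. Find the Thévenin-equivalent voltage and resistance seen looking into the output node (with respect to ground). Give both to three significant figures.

V_th is the open-circuit tap voltage: 37.2 × 3.30/(15.0 + 3.30) = 6.71 V.
With the supply zeroed, R1 and R2 appear in parallel from the tap: R_th = R1‖R2 = (15.0 × 3.30)/18.30 = 2.70 kΩ.

V_th = 6.71 V, R_th = 2.70 kΩ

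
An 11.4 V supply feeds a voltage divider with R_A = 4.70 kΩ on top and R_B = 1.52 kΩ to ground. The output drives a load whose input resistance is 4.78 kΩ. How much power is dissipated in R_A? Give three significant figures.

P ≈ 17.8 mW

Total resistance from the source is R_A + (R_B‖R_L) = 5.853 kΩ, so I = 11.4/5.853 kΩ = 1.948 mA.
P = I²·R_A = (1.948 mA)² × 4.70 kΩ = 17.8 mW.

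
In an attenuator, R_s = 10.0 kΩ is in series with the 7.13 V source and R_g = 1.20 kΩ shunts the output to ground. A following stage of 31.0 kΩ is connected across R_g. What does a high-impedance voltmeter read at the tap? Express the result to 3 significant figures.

The load sits in parallel with R_g: R_g‖R_L = (1.20 × 31.0) / (1.20 + 31.0) = 1.155 kΩ.
V_out = 7.13 × 1.155 / (10.0 + 1.155) = 7.13 × 1.155/11.16 = 0.738 V.

V_out ≈ 0.738 V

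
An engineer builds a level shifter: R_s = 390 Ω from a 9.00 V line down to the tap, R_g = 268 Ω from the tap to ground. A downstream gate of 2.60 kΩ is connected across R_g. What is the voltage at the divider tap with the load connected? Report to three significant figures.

V_out ≈ 3.45 V

The load sits in parallel with R_g: R_g‖R_L = (268 × 2600) / (268 + 2600) = 243.0 Ω.
V_out = 9.00 × 243.0 / (390 + 243.0) = 9.00 × 243.0/633.0 = 3.45 V.
(Unloaded it would have been 3.67 V.)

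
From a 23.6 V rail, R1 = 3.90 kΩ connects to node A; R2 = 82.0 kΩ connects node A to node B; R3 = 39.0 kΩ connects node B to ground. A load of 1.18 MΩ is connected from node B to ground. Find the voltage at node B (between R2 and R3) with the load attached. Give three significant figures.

At node B, R3 is in parallel with the load: R3‖R_L = 37.75 kΩ.
Below node A the resistance is R2 + (R3‖R_L) = 119.8 kΩ, so V_A = 23.6 × 119.8/123.7 = 22.86 V.
Then V_B = V_A × (R3‖R_L)/(R2 + R3‖R_L) = 22.86 × 37.75/119.8 = 7.21 V.

V ≈ 7.21 V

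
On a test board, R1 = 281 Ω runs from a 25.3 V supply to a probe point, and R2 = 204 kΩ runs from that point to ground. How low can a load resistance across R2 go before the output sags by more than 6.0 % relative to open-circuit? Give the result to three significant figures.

Output resistance R_th = R1‖R2 = (281 × 204000)/204300 = 280.6 Ω.
The fractional drop is R_th/(R_th + R_L); requiring this ≤ 0.0600 gives R_L ≥ R_th(1/0.0600 − 1) = 280.6 × 15.67 = 4.40 kΩ.

R_L(min) ≈ 4.40 kΩ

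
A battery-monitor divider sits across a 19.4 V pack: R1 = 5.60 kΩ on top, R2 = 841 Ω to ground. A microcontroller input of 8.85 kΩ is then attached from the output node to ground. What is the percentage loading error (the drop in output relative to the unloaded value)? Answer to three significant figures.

7.63 %

The divider's output (Thévenin) resistance is R1‖R2 = 731.2 Ω.
Fractional drop under load = R_th/(R_th + R_L) = 731.2 / (731.2 + 8850) = 0.07632.
So the output falls by 7.63 %.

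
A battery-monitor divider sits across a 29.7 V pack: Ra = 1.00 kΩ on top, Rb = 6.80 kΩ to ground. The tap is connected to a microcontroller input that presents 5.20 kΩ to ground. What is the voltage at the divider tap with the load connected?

The load sits in parallel with Rb: Rb‖R_L = (6.80 × 5.20) / (6.80 + 5.20) = 2.947 kΩ.
V_out = 29.7 × 2.947 / (1.00 + 2.947) = 29.7 × 2.947/3.947 = 22.2 V.
(Unloaded it would have been 25.9 V.)

V_out ≈ 22.2 V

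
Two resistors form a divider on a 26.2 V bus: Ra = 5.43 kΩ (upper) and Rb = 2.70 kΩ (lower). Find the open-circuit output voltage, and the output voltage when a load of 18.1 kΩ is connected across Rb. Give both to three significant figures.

Unloaded: 8.70 V; loaded: 7.91 V

Open-circuit: V = 26.2 × 2.70/(5.43 + 2.70) = 8.70 V.
With the load, Rb becomes Rb‖R_L = 2.350 kΩ, so V = 26.2 × 2.350/7.780 = 7.91 V.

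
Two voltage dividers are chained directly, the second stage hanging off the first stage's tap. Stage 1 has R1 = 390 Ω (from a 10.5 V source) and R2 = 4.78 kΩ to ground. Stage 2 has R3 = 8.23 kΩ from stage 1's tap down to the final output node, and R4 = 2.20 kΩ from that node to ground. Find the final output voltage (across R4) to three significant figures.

Stage 2 presents R3+R4 = 10430 Ω as a load on stage 1's tap.
Stage 1's lower leg becomes R2‖(R3+R4) = 3278 Ω, so V_mid = 10.5 × 3278/3668 = 9.384 V.
Stage 2 is itself unloaded: V_out = V_mid × R4/(R3+R4) = 9.384 × 2200/10430 = 1.98 V.

V_out ≈ 1.98 V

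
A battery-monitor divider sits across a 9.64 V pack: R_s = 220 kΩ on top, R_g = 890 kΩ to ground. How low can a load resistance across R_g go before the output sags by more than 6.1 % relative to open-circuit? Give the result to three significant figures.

R_L(min) ≈ 2.72 MΩ

Output resistance R_th = R_s‖R_g = (220 × 890)/1110 = 176.4 kΩ.
The fractional drop is R_th/(R_th + R_L); requiring this ≤ 0.0610 gives R_L ≥ R_th(1/0.0610 − 1) = 176.4 × 15.39 = 2.72 MΩ.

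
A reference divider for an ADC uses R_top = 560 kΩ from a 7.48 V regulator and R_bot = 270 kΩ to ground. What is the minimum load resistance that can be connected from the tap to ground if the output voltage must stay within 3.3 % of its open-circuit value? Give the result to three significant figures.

Output resistance R_th = R_top‖R_bot = (560 × 270)/830.0 = 182.2 kΩ.
The fractional drop is R_th/(R_th + R_L); requiring this ≤ 0.0330 gives R_L ≥ R_th(1/0.0330 − 1) = 182.2 × 29.30 = 5.34 MΩ.

R_L(min) ≈ 5.34 MΩ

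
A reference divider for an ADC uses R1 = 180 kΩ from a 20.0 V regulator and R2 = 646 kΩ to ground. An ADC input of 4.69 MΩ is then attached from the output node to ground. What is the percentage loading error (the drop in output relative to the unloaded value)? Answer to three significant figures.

2.91 %

The divider's output (Thévenin) resistance is R1‖R2 = 140.8 kΩ.
Fractional drop under load = R_th/(R_th + R_L) = 140.8 / (140.8 + 4690) = 0.02914.
So the output falls by 2.91 %.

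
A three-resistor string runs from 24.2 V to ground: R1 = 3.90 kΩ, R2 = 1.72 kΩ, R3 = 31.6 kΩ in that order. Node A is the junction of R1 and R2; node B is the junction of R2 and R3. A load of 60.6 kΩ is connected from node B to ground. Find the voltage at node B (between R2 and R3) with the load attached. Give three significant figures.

At node B, R3 is in parallel with the load: R3‖R_L = 20.77 kΩ.
Below node A the resistance is R2 + (R3‖R_L) = 22.49 kΩ, so V_A = 24.2 × 22.49/26.39 = 20.62 V.
Then V_B = V_A × (R3‖R_L)/(R2 + R3‖R_L) = 20.62 × 20.77/22.49 = 19.0 V.

V ≈ 19.0 V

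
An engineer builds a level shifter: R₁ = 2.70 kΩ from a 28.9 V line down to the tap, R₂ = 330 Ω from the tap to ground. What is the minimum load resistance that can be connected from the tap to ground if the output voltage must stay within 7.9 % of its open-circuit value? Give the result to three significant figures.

Output resistance R_th = R₁‖R₂ = (2700 × 330)/3030 = 294.1 Ω.
The fractional drop is R_th/(R_th + R_L); requiring this ≤ 0.0790 gives R_L ≥ R_th(1/0.0790 − 1) = 294.1 × 11.66 = 3.43 kΩ.

R_L(min) ≈ 3.43 kΩ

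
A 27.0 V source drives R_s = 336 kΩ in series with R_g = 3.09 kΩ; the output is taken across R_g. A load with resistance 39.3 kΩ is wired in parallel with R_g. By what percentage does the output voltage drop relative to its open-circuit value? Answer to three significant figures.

The divider's output (Thévenin) resistance is R_s‖R_g = 3.062 kΩ.
Fractional drop under load = R_th/(R_th + R_L) = 3.062 / (3.062 + 39.3) = 0.07228.
So the output falls by 7.23 %.

7.23 %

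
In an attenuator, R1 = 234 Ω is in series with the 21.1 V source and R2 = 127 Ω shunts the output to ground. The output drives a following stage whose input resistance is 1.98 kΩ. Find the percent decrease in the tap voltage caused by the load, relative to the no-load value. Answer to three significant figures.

3.99 %

The divider's output (Thévenin) resistance is R1‖R2 = 82.32 Ω.
Fractional drop under load = R_th/(R_th + R_L) = 82.32 / (82.32 + 1980) = 0.03992.
So the output falls by 3.99 %.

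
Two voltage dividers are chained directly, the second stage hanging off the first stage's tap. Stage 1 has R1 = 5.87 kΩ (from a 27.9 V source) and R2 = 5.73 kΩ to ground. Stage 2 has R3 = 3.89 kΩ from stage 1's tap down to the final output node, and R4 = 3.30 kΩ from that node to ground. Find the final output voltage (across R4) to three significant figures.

Stage 2 presents R3+R4 = 7.190 kΩ as a load on stage 1's tap.
Stage 1's lower leg becomes R2‖(R3+R4) = 3.189 kΩ, so V_mid = 27.9 × 3.189/9.059 = 9.821 V.
Stage 2 is itself unloaded: V_out = V_mid × R4/(R3+R4) = 9.821 × 3.30/7.190 = 4.51 V.

V_out ≈ 4.51 V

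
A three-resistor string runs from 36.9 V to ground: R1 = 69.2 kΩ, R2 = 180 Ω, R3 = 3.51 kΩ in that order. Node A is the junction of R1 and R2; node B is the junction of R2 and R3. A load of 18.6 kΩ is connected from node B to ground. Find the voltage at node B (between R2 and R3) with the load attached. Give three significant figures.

V ≈ 1.51 V

At node B, R3 is in parallel with the load: R3‖R_L = 2953 Ω.
Below node A the resistance is R2 + (R3‖R_L) = 3133 Ω, so V_A = 36.9 × 3133/72330 = 1.598 V.
Then V_B = V_A × (R3‖R_L)/(R2 + R3‖R_L) = 1.598 × 2953/3133 = 1.51 V.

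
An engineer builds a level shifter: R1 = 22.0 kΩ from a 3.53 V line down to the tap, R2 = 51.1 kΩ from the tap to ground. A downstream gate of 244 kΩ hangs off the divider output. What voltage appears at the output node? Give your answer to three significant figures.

The load sits in parallel with R2: R2‖R_L = (51.1 × 244) / (51.1 + 244) = 42.25 kΩ.
V_out = 3.53 × 42.25 / (22.0 + 42.25) = 3.53 × 42.25/64.25 = 2.32 V.

V_out ≈ 2.32 V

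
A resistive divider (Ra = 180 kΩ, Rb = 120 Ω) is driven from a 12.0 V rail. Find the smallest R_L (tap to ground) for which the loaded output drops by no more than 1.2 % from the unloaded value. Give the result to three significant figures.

R_L(min) ≈ 9.87 kΩ

Output resistance R_th = Ra‖Rb = (180000 × 120)/180100 = 119.9 Ω.
The fractional drop is R_th/(R_th + R_L); requiring this ≤ 0.0120 gives R_L ≥ R_th(1/0.0120 − 1) = 119.9 × 82.33 = 9.87 kΩ.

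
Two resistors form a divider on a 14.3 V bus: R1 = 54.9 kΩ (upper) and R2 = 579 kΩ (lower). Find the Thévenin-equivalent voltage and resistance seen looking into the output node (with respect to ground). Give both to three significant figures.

V_th = 13.1 V, R_th = 50.1 kΩ

V_th is the open-circuit tap voltage: 14.3 × 579/(54.9 + 579) = 13.1 V.
With the supply zeroed, R1 and R2 appear in parallel from the tap: R_th = R1‖R2 = (54.9 × 579)/633.9 = 50.1 kΩ.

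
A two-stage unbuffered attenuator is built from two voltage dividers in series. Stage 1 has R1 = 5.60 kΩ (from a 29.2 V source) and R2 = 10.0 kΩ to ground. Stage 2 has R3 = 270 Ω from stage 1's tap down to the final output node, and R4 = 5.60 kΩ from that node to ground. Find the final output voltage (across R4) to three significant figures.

Stage 2 presents R3+R4 = 5870 Ω as a load on stage 1's tap.
Stage 1's lower leg becomes R2‖(R3+R4) = 3699 Ω, so V_mid = 29.2 × 3699/9299 = 11.61 V.
Stage 2 is itself unloaded: V_out = V_mid × R4/(R3+R4) = 11.61 × 5600/5870 = 11.1 V.

V_out ≈ 11.1 V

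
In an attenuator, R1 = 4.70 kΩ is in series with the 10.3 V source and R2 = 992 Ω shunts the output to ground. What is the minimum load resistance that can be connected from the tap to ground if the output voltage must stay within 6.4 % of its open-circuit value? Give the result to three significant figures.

R_L(min) ≈ 12.0 kΩ

Output resistance R_th = R1‖R2 = (4700 × 992)/5692 = 819.1 Ω.
The fractional drop is R_th/(R_th + R_L); requiring this ≤ 0.0640 gives R_L ≥ R_th(1/0.0640 − 1) = 819.1 × 14.62 = 12.0 kΩ.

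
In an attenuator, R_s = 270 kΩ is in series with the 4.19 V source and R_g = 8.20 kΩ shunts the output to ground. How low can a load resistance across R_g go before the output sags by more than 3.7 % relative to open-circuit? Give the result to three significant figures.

Output resistance R_th = R_s‖R_g = (270 × 8.20)/278.2 = 7.958 kΩ.
The fractional drop is R_th/(R_th + R_L); requiring this ≤ 0.0370 gives R_L ≥ R_th(1/0.0370 − 1) = 7.958 × 26.03 = 207 kΩ.

R_L(min) ≈ 207 kΩ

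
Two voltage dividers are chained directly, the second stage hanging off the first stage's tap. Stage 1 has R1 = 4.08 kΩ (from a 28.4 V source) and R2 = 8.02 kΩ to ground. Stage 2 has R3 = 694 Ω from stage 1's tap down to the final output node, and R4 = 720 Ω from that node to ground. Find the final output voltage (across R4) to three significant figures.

Stage 2 presents R3+R4 = 1414 Ω as a load on stage 1's tap.
Stage 1's lower leg becomes R2‖(R3+R4) = 1202 Ω, so V_mid = 28.4 × 1202/5282 = 6.463 V.
Stage 2 is itself unloaded: V_out = V_mid × R4/(R3+R4) = 6.463 × 720/1414 = 3.29 V.

V_out ≈ 3.29 V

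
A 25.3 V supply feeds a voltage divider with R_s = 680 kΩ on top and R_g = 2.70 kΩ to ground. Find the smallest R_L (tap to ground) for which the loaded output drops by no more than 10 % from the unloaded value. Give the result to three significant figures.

Output resistance R_th = R_s‖R_g = (680 × 2.70)/682.7 = 2.689 kΩ.
The fractional drop is R_th/(R_th + R_L); requiring this ≤ 0.100 gives R_L ≥ R_th(1/0.100 − 1) = 2.689 × 9.000 = 24.2 kΩ.

R_L(min) ≈ 24.2 kΩ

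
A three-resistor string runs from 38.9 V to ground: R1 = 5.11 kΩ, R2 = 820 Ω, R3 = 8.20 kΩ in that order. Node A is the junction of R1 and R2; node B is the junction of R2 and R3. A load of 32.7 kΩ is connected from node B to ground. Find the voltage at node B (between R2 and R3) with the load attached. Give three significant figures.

V ≈ 20.4 V

At node B, R3 is in parallel with the load: R3‖R_L = 6556 Ω.
Below node A the resistance is R2 + (R3‖R_L) = 7376 Ω, so V_A = 38.9 × 7376/12490 = 22.98 V.
Then V_B = V_A × (R3‖R_L)/(R2 + R3‖R_L) = 22.98 × 6556/7376 = 20.4 V.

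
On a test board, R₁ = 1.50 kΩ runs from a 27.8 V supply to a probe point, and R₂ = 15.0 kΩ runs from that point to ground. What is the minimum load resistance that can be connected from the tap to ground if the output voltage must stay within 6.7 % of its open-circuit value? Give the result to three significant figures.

Output resistance R_th = R₁‖R₂ = (1.50 × 15.0)/16.50 = 1.364 kΩ.
The fractional drop is R_th/(R_th + R_L); requiring this ≤ 0.0670 gives R_L ≥ R_th(1/0.0670 − 1) = 1.364 × 13.93 = 19.0 kΩ.

R_L(min) ≈ 19.0 kΩ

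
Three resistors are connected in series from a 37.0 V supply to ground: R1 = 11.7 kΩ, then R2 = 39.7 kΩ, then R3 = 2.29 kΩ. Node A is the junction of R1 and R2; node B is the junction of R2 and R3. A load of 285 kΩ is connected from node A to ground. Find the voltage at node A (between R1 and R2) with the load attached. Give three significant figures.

V ≈ 28.0 V

Below node A the series string R2+R3 = 41.99 kΩ sits in parallel with the 285 kΩ load: 36.60 kΩ.
V_A = 37.0 × 36.60/(11.7 + 36.60) = 28.0 V.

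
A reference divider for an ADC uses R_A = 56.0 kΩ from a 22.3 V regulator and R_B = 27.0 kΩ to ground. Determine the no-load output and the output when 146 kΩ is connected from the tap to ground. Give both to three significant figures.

Unloaded: 7.25 V; loaded: 6.45 V

Open-circuit: V = 22.3 × 27.0/(56.0 + 27.0) = 7.25 V.
With the load, R_B becomes R_B‖R_L = 22.79 kΩ, so V = 22.3 × 22.79/78.79 = 6.45 V.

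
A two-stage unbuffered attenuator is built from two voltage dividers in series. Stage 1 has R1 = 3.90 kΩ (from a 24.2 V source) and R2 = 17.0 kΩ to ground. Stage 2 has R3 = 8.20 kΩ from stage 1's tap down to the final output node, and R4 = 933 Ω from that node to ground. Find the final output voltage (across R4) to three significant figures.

V_out ≈ 1.49 V

Stage 2 presents R3+R4 = 9133 Ω as a load on stage 1's tap.
Stage 1's lower leg becomes R2‖(R3+R4) = 5941 Ω, so V_mid = 24.2 × 5941/9841 = 14.61 V.
Stage 2 is itself unloaded: V_out = V_mid × R4/(R3+R4) = 14.61 × 933/9133 = 1.49 V.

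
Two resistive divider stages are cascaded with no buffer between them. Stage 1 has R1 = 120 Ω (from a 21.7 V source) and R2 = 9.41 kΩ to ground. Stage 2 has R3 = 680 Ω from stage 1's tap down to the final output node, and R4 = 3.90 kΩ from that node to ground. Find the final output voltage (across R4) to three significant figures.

V_out ≈ 17.8 V

Stage 2 presents R3+R4 = 4580 Ω as a load on stage 1's tap.
Stage 1's lower leg becomes R2‖(R3+R4) = 3081 Ω, so V_mid = 21.7 × 3081/3201 = 20.89 V.
Stage 2 is itself unloaded: V_out = V_mid × R4/(R3+R4) = 20.89 × 3900/4580 = 17.8 V.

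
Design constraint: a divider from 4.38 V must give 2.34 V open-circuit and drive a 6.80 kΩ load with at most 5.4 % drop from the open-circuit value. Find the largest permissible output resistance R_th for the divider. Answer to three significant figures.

Loading drop = R_th/(R_th + R_L) ≤ 0.0540, so R_th ≤ R_L · ε/(1−ε) = 6.80 kΩ × 0.0540/0.9460 = 388 Ω.
(Any R1, R2 with R2/(R1+R2) = 0.534 and R1‖R2 ≤ 388 Ω will meet the spec.)

R_th ≤ 388 Ω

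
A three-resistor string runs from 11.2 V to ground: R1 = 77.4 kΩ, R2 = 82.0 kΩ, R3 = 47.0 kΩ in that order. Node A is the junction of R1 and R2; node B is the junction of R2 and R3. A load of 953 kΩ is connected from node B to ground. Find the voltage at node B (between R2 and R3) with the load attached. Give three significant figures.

At node B, R3 is in parallel with the load: R3‖R_L = 44.79 kΩ.
Below node A the resistance is R2 + (R3‖R_L) = 126.8 kΩ, so V_A = 11.2 × 126.8/204.2 = 6.955 V.
Then V_B = V_A × (R3‖R_L)/(R2 + R3‖R_L) = 6.955 × 44.79/126.8 = 2.46 V.

V ≈ 2.46 V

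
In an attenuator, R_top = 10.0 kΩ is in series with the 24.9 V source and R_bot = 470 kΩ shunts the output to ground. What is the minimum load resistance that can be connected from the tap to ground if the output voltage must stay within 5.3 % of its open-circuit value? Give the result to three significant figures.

R_L(min) ≈ 175 kΩ

Output resistance R_th = R_top‖R_bot = (10.0 × 470)/480.0 = 9.792 kΩ.
The fractional drop is R_th/(R_th + R_L); requiring this ≤ 0.0530 gives R_L ≥ R_th(1/0.0530 − 1) = 9.792 × 17.87 = 175 kΩ.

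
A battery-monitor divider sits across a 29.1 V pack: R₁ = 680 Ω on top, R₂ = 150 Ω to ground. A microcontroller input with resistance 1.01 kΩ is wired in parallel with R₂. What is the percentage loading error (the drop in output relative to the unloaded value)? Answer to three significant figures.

The divider's output (Thévenin) resistance is R₁‖R₂ = 122.9 Ω.
Fractional drop under load = R_th/(R_th + R_L) = 122.9 / (122.9 + 1010) = 0.1085.
So the output falls by 10.8 %.

10.8 %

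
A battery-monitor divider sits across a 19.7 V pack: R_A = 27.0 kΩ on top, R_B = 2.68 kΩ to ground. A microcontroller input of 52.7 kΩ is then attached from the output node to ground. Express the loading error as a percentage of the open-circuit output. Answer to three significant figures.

4.42 %

The divider's output (Thévenin) resistance is R_A‖R_B = 2.438 kΩ.
Fractional drop under load = R_th/(R_th + R_L) = 2.438 / (2.438 + 52.7) = 0.04422.
So the output falls by 4.42 %.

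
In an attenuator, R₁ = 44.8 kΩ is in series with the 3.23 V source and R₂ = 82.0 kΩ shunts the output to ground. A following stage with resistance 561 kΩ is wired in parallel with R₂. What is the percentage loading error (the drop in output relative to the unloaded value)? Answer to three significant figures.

The divider's output (Thévenin) resistance is R₁‖R₂ = 28.97 kΩ.
Fractional drop under load = R_th/(R_th + R_L) = 28.97 / (28.97 + 561) = 0.04911.
So the output falls by 4.91 %.

4.91 %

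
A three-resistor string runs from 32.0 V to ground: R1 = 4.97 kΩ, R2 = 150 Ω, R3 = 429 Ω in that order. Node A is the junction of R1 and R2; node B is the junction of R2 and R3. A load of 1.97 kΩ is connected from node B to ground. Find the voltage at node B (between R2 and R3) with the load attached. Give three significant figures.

V ≈ 2.06 V

At node B, R3 is in parallel with the load: R3‖R_L = 352.3 Ω.
Below node A the resistance is R2 + (R3‖R_L) = 502.3 Ω, so V_A = 32.0 × 502.3/5472 = 2.937 V.
Then V_B = V_A × (R3‖R_L)/(R2 + R3‖R_L) = 2.937 × 352.3/502.3 = 2.06 V.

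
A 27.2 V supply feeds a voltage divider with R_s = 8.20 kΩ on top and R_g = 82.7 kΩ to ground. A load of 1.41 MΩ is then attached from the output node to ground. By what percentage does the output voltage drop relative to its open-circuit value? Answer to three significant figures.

The divider's output (Thévenin) resistance is R_s‖R_g = 7.460 kΩ.
Fractional drop under load = R_th/(R_th + R_L) = 7.460 / (7.460 + 1410) = 0.005263.
So the output falls by 0.526 %.

0.526 %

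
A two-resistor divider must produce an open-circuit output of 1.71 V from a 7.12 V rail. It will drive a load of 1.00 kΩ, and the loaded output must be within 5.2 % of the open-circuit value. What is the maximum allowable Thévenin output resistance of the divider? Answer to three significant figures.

R_th ≤ 54.9 Ω

Loading drop = R_th/(R_th + R_L) ≤ 0.0520, so R_th ≤ R_L · ε/(1−ε) = 1.00 kΩ × 0.0520/0.9480 = 54.9 Ω.
(Any R1, R2 with R2/(R1+R2) = 0.240 and R1‖R2 ≤ 54.9 Ω will meet the spec.)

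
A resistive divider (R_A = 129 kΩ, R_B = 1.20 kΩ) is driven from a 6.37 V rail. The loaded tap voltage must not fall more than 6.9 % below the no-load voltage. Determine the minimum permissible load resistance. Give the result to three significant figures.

R_L(min) ≈ 16.0 kΩ

Output resistance R_th = R_A‖R_B = (129 × 1.20)/130.2 = 1.189 kΩ.
The fractional drop is R_th/(R_th + R_L); requiring this ≤ 0.0690 gives R_L ≥ R_th(1/0.0690 − 1) = 1.189 × 13.49 = 16.0 kΩ.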